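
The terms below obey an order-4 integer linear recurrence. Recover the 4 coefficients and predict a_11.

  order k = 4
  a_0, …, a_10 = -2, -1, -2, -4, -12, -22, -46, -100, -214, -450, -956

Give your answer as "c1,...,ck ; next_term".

  a_4 = 1·-4 + 1·-2 + 2·-1 + 2·-2 = -12
  a_5 = 1·-12 + 1·-4 + 2·-2 + 2·-1 = -22
  a_6 = 1·-22 + 1·-12 + 2·-4 + 2·-2 = -46
  a_7 = 1·-46 + 1·-22 + 2·-12 + 2·-4 = -100
  a_8 = 1·-100 + 1·-46 + 2·-22 + 2·-12 = -214
  a_9 = 1·-214 + 1·-100 + 2·-46 + 2·-22 = -450
  a_10 = 1·-450 + 1·-214 + 2·-100 + 2·-46 = -956
  a_11 = 1·-956 + 1·-450 + 2·-214 + 2·-100 = -2034

1,1,2,2 ; -2034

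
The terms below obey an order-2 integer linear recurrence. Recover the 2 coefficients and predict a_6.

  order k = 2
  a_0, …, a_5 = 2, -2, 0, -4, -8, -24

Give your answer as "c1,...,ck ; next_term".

  a_2 = 2·-2 + 2·2 = 0
  a_3 = 2·0 + 2·-2 = -4
  a_4 = 2·-4 + 2·0 = -8
  a_5 = 2·-8 + 2·-4 = -24
  a_6 = 2·-24 + 2·-8 = -64

2,2 ; -64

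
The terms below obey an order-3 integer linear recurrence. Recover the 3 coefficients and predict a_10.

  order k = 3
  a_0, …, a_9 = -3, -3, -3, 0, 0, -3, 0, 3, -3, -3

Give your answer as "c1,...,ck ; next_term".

0,-1,1 ; 6

  a_3 = 0·-3 + -1·-3 + 1·-3 = 0
  a_4 = 0·0 + -1·-3 + 1·-3 = 0
  a_5 = 0·0 + -1·0 + 1·-3 = -3
  a_6 = 0·-3 + -1·0 + 1·0 = 0
  a_7 = 0·0 + -1·-3 + 1·0 = 3
  a_8 = 0·3 + -1·0 + 1·-3 = -3
  a_9 = 0·-3 + -1·3 + 1·0 = -3
  a_10 = 0·-3 + -1·-3 + 1·3 = 6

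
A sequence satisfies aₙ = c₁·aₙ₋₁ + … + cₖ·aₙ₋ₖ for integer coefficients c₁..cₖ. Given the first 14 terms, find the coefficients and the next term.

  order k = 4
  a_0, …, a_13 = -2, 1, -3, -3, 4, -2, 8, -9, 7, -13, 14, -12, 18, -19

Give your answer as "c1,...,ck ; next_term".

-1,0,-1,-1 ; 17

  a_4 = -1·-3 + 0·-3 + -1·1 + -1·-2 = 4
  a_5 = -1·4 + 0·-3 + -1·-3 + -1·1 = -2
  a_6 = -1·-2 + 0·4 + -1·-3 + -1·-3 = 8
  a_7 = -1·8 + 0·-2 + -1·4 + -1·-3 = -9
  a_8 = -1·-9 + 0·8 + -1·-2 + -1·4 = 7
  a_9 = -1·7 + 0·-9 + -1·8 + -1·-2 = -13
  a_10 = -1·-13 + 0·7 + -1·-9 + -1·8 = 14
  a_11 = -1·14 + 0·-13 + -1·7 + -1·-9 = -12
  a_12 = -1·-12 + 0·14 + -1·-13 + -1·7 = 18
  a_13 = -1·18 + 0·-12 + -1·14 + -1·-13 = -19
  a_14 = -1·-19 + 0·18 + -1·-12 + -1·14 = 17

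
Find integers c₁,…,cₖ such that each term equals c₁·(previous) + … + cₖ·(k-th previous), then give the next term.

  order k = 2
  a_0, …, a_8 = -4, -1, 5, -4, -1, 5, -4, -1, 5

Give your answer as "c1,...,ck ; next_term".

  a_2 = -1·-1 + -1·-4 = 5
  a_3 = -1·5 + -1·-1 = -4
  a_4 = -1·-4 + -1·5 = -1
  a_5 = -1·-1 + -1·-4 = 5
  a_6 = -1·5 + -1·-1 = -4
  a_7 = -1·-4 + -1·5 = -1
  a_8 = -1·-1 + -1·-4 = 5
  a_9 = -1·5 + -1·-1 = -4

-1,-1 ; -4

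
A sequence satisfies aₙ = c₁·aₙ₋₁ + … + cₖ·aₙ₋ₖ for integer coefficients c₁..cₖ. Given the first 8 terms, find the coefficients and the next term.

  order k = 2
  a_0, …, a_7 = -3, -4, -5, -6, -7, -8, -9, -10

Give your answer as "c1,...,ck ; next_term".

2,-1 ; -11

  a_2 = 2·-4 + -1·-3 = -5
  a_3 = 2·-5 + -1·-4 = -6
  a_4 = 2·-6 + -1·-5 = -7
  a_5 = 2·-7 + -1·-6 = -8
  a_6 = 2·-8 + -1·-7 = -9
  a_7 = 2·-9 + -1·-8 = -10
  a_8 = 2·-10 + -1·-9 = -11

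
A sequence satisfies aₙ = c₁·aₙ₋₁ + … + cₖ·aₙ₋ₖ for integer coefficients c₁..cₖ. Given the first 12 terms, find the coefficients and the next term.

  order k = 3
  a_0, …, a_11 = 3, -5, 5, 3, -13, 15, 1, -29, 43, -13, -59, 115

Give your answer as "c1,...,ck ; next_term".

  a_3 = -1·5 + -1·-5 + 1·3 = 3
  a_4 = -1·3 + -1·5 + 1·-5 = -13
  a_5 = -1·-13 + -1·3 + 1·5 = 15
  a_6 = -1·15 + -1·-13 + 1·3 = 1
  a_7 = -1·1 + -1·15 + 1·-13 = -29
  a_8 = -1·-29 + -1·1 + 1·15 = 43
  a_9 = -1·43 + -1·-29 + 1·1 = -13
  a_10 = -1·-13 + -1·43 + 1·-29 = -59
  a_11 = -1·-59 + -1·-13 + 1·43 = 115
  a_12 = -1·115 + -1·-59 + 1·-13 = -69

-1,-1,1 ; -69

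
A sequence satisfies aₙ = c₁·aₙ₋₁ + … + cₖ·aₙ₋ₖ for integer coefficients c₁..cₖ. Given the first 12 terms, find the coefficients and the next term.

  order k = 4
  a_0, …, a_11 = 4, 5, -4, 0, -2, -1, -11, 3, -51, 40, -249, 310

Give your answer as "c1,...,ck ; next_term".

-1,4,2,1 ; -1277

  a_4 = -1·0 + 4·-4 + 2·5 + 1·4 = -2
  a_5 = -1·-2 + 4·0 + 2·-4 + 1·5 = -1
  a_6 = -1·-1 + 4·-2 + 2·0 + 1·-4 = -11
  a_7 = -1·-11 + 4·-1 + 2·-2 + 1·0 = 3
  a_8 = -1·3 + 4·-11 + 2·-1 + 1·-2 = -51
  a_9 = -1·-51 + 4·3 + 2·-11 + 1·-1 = 40
  a_10 = -1·40 + 4·-51 + 2·3 + 1·-11 = -249
  a_11 = -1·-249 + 4·40 + 2·-51 + 1·3 = 310
  a_12 = -1·310 + 4·-249 + 2·40 + 1·-51 = -1277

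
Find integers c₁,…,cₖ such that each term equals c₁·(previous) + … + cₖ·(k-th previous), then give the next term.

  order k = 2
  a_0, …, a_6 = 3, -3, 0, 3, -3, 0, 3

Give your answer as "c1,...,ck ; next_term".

-1,-1 ; -3

  a_2 = -1·-3 + -1·3 = 0
  a_3 = -1·0 + -1·-3 = 3
  a_4 = -1·3 + -1·0 = -3
  a_5 = -1·-3 + -1·3 = 0
  a_6 = -1·0 + -1·-3 = 3
  a_7 = -1·3 + -1·0 = -3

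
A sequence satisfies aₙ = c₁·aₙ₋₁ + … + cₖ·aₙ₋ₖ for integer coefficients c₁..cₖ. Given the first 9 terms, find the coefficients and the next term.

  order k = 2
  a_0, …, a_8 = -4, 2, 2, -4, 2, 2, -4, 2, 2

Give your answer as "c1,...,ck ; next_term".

  a_2 = -1·2 + -1·-4 = 2
  a_3 = -1·2 + -1·2 = -4
  a_4 = -1·-4 + -1·2 = 2
  a_5 = -1·2 + -1·-4 = 2
  a_6 = -1·2 + -1·2 = -4
  a_7 = -1·-4 + -1·2 = 2
  a_8 = -1·2 + -1·-4 = 2
  a_9 = -1·2 + -1·2 = -4

-1,-1 ; -4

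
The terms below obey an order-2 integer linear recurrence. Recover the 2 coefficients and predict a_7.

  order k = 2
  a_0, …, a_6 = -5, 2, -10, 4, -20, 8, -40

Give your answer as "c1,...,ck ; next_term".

0,2 ; 16

  a_2 = 0·2 + 2·-5 = -10
  a_3 = 0·-10 + 2·2 = 4
  a_4 = 0·4 + 2·-10 = -20
  a_5 = 0·-20 + 2·4 = 8
  a_6 = 0·8 + 2·-20 = -40
  a_7 = 0·-40 + 2·8 = 16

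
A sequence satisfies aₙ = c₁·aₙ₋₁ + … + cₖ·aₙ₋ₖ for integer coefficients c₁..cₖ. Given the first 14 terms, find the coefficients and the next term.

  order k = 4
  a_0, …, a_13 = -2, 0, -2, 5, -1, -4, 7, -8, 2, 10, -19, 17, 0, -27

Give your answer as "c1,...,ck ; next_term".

  a_4 = -1·5 + -1·-2 + 0·0 + -1·-2 = -1
  a_5 = -1·-1 + -1·5 + 0·-2 + -1·0 = -4
  a_6 = -1·-4 + -1·-1 + 0·5 + -1·-2 = 7
  a_7 = -1·7 + -1·-4 + 0·-1 + -1·5 = -8
  a_8 = -1·-8 + -1·7 + 0·-4 + -1·-1 = 2
  a_9 = -1·2 + -1·-8 + 0·7 + -1·-4 = 10
  a_10 = -1·10 + -1·2 + 0·-8 + -1·7 = -19
  a_11 = -1·-19 + -1·10 + 0·2 + -1·-8 = 17
  a_12 = -1·17 + -1·-19 + 0·10 + -1·2 = 0
  a_13 = -1·0 + -1·17 + 0·-19 + -1·10 = -27
  a_14 = -1·-27 + -1·0 + 0·17 + -1·-19 = 46

-1,-1,0,-1 ; 46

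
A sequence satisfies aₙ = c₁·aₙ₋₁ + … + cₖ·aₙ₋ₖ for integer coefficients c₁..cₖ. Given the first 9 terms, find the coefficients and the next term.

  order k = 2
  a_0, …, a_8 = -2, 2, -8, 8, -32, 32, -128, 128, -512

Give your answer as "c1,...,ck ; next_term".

  a_2 = 0·2 + 4·-2 = -8
  a_3 = 0·-8 + 4·2 = 8
  a_4 = 0·8 + 4·-8 = -32
  a_5 = 0·-32 + 4·8 = 32
  a_6 = 0·32 + 4·-32 = -128
  a_7 = 0·-128 + 4·32 = 128
  a_8 = 0·128 + 4·-128 = -512
  a_9 = 0·-512 + 4·128 = 512

0,4 ; 512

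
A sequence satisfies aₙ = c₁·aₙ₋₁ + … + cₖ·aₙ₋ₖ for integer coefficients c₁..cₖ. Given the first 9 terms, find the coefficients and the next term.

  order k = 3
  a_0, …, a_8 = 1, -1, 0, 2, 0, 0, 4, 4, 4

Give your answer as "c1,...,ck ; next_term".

1,0,2 ; 12

  a_3 = 1·0 + 0·-1 + 2·1 = 2
  a_4 = 1·2 + 0·0 + 2·-1 = 0
  a_5 = 1·0 + 0·2 + 2·0 = 0
  a_6 = 1·0 + 0·0 + 2·2 = 4
  a_7 = 1·4 + 0·0 + 2·0 = 4
  a_8 = 1·4 + 0·4 + 2·0 = 4
  a_9 = 1·4 + 0·4 + 2·4 = 12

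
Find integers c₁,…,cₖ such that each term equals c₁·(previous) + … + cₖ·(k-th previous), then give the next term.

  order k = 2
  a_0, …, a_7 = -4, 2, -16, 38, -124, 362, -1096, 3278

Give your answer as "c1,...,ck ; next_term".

  a_2 = -2·2 + 3·-4 = -16
  a_3 = -2·-16 + 3·2 = 38
  a_4 = -2·38 + 3·-16 = -124
  a_5 = -2·-124 + 3·38 = 362
  a_6 = -2·362 + 3·-124 = -1096
  a_7 = -2·-1096 + 3·362 = 3278
  a_8 = -2·3278 + 3·-1096 = -9844

-2,3 ; -9844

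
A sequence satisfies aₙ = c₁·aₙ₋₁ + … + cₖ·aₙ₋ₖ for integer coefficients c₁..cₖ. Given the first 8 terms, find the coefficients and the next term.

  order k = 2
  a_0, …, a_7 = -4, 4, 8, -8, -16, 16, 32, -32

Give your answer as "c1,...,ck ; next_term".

  a_2 = 0·4 + -2·-4 = 8
  a_3 = 0·8 + -2·4 = -8
  a_4 = 0·-8 + -2·8 = -16
  a_5 = 0·-16 + -2·-8 = 16
  a_6 = 0·16 + -2·-16 = 32
  a_7 = 0·32 + -2·16 = -32
  a_8 = 0·-32 + -2·32 = -64

0,-2 ; -64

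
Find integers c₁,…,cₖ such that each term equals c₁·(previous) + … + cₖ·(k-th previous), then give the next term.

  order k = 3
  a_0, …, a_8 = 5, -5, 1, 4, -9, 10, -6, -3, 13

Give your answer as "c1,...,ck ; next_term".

-1,0,1 ; -19

  a_3 = -1·1 + 0·-5 + 1·5 = 4
  a_4 = -1·4 + 0·1 + 1·-5 = -9
  a_5 = -1·-9 + 0·4 + 1·1 = 10
  a_6 = -1·10 + 0·-9 + 1·4 = -6
  a_7 = -1·-6 + 0·10 + 1·-9 = -3
  a_8 = -1·-3 + 0·-6 + 1·10 = 13
  a_9 = -1·13 + 0·-3 + 1·-6 = -19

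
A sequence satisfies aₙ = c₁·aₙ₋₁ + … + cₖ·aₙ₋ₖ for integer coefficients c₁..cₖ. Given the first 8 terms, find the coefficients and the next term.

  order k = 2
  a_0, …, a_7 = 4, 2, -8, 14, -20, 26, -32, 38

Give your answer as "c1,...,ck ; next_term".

  a_2 = -2·2 + -1·4 = -8
  a_3 = -2·-8 + -1·2 = 14
  a_4 = -2·14 + -1·-8 = -20
  a_5 = -2·-20 + -1·14 = 26
  a_6 = -2·26 + -1·-20 = -32
  a_7 = -2·-32 + -1·26 = 38
  a_8 = -2·38 + -1·-32 = -44

-2,-1 ; -44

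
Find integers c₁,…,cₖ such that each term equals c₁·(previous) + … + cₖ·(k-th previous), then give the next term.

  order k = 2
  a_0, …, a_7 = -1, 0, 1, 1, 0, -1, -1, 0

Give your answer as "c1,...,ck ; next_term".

  a_2 = 1·0 + -1·-1 = 1
  a_3 = 1·1 + -1·0 = 1
  a_4 = 1·1 + -1·1 = 0
  a_5 = 1·0 + -1·1 = -1
  a_6 = 1·-1 + -1·0 = -1
  a_7 = 1·-1 + -1·-1 = 0
  a_8 = 1·0 + -1·-1 = 1

1,-1 ; 1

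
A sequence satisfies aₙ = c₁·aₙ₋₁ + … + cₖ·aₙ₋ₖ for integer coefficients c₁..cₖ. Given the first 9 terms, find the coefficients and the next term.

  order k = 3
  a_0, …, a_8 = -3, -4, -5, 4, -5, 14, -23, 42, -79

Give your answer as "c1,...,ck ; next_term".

-1,1,-1 ; 144

  a_3 = -1·-5 + 1·-4 + -1·-3 = 4
  a_4 = -1·4 + 1·-5 + -1·-4 = -5
  a_5 = -1·-5 + 1·4 + -1·-5 = 14
  a_6 = -1·14 + 1·-5 + -1·4 = -23
  a_7 = -1·-23 + 1·14 + -1·-5 = 42
  a_8 = -1·42 + 1·-23 + -1·14 = -79
  a_9 = -1·-79 + 1·42 + -1·-23 = 144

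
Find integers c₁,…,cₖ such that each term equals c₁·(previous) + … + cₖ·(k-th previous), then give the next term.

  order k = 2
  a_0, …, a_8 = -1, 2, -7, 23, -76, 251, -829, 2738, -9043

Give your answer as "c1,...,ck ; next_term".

-3,1 ; 29867

  a_2 = -3·2 + 1·-1 = -7
  a_3 = -3·-7 + 1·2 = 23
  a_4 = -3·23 + 1·-7 = -76
  a_5 = -3·-76 + 1·23 = 251
  a_6 = -3·251 + 1·-76 = -829
  a_7 = -3·-829 + 1·251 = 2738
  a_8 = -3·2738 + 1·-829 = -9043
  a_9 = -3·-9043 + 1·2738 = 29867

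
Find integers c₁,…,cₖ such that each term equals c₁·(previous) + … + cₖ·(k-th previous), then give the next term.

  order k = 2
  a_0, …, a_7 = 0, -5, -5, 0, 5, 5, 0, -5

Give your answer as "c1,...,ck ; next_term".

1,-1 ; -5

  a_2 = 1·-5 + -1·0 = -5
  a_3 = 1·-5 + -1·-5 = 0
  a_4 = 1·0 + -1·-5 = 5
  a_5 = 1·5 + -1·0 = 5
  a_6 = 1·5 + -1·5 = 0
  a_7 = 1·0 + -1·5 = -5
  a_8 = 1·-5 + -1·0 = -5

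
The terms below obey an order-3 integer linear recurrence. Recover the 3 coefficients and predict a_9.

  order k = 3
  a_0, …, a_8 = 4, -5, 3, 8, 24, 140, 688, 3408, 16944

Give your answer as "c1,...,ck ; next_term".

  a_3 = 4·3 + 4·-5 + 4·4 = 8
  a_4 = 4·8 + 4·3 + 4·-5 = 24
  a_5 = 4·24 + 4·8 + 4·3 = 140
  a_6 = 4·140 + 4·24 + 4·8 = 688
  a_7 = 4·688 + 4·140 + 4·24 = 3408
  a_8 = 4·3408 + 4·688 + 4·140 = 16944
  a_9 = 4·16944 + 4·3408 + 4·688 = 84160

4,4,4 ; 84160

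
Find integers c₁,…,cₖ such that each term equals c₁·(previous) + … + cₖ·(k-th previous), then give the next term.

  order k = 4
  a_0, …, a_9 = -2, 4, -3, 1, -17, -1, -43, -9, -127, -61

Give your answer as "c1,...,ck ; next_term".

  a_4 = 1·1 + 2·-3 + -2·4 + 2·-2 = -17
  a_5 = 1·-17 + 2·1 + -2·-3 + 2·4 = -1
  a_6 = 1·-1 + 2·-17 + -2·1 + 2·-3 = -43
  a_7 = 1·-43 + 2·-1 + -2·-17 + 2·1 = -9
  a_8 = 1·-9 + 2·-43 + -2·-1 + 2·-17 = -127
  a_9 = 1·-127 + 2·-9 + -2·-43 + 2·-1 = -61
  a_10 = 1·-61 + 2·-127 + -2·-9 + 2·-43 = -383

1,2,-2,2 ; -383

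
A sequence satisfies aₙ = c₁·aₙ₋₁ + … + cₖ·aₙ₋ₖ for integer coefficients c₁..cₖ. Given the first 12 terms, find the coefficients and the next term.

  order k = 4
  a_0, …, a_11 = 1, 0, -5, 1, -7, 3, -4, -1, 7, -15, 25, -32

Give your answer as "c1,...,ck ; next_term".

  a_4 = -1·1 + 1·-5 + 1·0 + -1·1 = -7
  a_5 = -1·-7 + 1·1 + 1·-5 + -1·0 = 3
  a_6 = -1·3 + 1·-7 + 1·1 + -1·-5 = -4
  a_7 = -1·-4 + 1·3 + 1·-7 + -1·1 = -1
  a_8 = -1·-1 + 1·-4 + 1·3 + -1·-7 = 7
  a_9 = -1·7 + 1·-1 + 1·-4 + -1·3 = -15
  a_10 = -1·-15 + 1·7 + 1·-1 + -1·-4 = 25
  a_11 = -1·25 + 1·-15 + 1·7 + -1·-1 = -32
  a_12 = -1·-32 + 1·25 + 1·-15 + -1·7 = 35

-1,1,1,-1 ; 35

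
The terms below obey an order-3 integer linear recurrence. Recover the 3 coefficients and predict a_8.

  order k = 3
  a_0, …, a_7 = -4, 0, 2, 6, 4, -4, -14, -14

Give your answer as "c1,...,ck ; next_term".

  a_3 = 1·2 + -1·0 + -1·-4 = 6
  a_4 = 1·6 + -1·2 + -1·0 = 4
  a_5 = 1·4 + -1·6 + -1·2 = -4
  a_6 = 1·-4 + -1·4 + -1·6 = -14
  a_7 = 1·-14 + -1·-4 + -1·4 = -14
  a_8 = 1·-14 + -1·-14 + -1·-4 = 4

1,-1,-1 ; 4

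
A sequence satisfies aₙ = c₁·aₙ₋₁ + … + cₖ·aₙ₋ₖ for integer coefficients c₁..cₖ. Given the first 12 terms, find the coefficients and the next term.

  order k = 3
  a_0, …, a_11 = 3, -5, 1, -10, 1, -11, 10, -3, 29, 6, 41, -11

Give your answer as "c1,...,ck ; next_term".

1,1,-2 ; 18

  a_3 = 1·1 + 1·-5 + -2·3 = -10
  a_4 = 1·-10 + 1·1 + -2·-5 = 1
  a_5 = 1·1 + 1·-10 + -2·1 = -11
  a_6 = 1·-11 + 1·1 + -2·-10 = 10
  a_7 = 1·10 + 1·-11 + -2·1 = -3
  a_8 = 1·-3 + 1·10 + -2·-11 = 29
  a_9 = 1·29 + 1·-3 + -2·10 = 6
  a_10 = 1·6 + 1·29 + -2·-3 = 41
  a_11 = 1·41 + 1·6 + -2·29 = -11
  a_12 = 1·-11 + 1·41 + -2·6 = 18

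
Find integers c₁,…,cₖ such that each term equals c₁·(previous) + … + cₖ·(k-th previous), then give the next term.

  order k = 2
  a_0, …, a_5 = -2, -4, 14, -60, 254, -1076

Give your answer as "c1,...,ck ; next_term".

  a_2 = -4·-4 + 1·-2 = 14
  a_3 = -4·14 + 1·-4 = -60
  a_4 = -4·-60 + 1·14 = 254
  a_5 = -4·254 + 1·-60 = -1076
  a_6 = -4·-1076 + 1·254 = 4558

-4,1 ; 4558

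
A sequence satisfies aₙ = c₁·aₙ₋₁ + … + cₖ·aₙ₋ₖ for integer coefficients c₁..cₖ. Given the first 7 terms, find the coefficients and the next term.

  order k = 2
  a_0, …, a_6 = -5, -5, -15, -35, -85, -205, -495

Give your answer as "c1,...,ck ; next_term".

2,1 ; -1195

  a_2 = 2·-5 + 1·-5 = -15
  a_3 = 2·-15 + 1·-5 = -35
  a_4 = 2·-35 + 1·-15 = -85
  a_5 = 2·-85 + 1·-35 = -205
  a_6 = 2·-205 + 1·-85 = -495
  a_7 = 2·-495 + 1·-205 = -1195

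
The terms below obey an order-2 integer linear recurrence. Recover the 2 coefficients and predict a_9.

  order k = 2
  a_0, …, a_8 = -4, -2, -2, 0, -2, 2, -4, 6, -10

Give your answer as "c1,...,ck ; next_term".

-1,1 ; 16

  a_2 = -1·-2 + 1·-4 = -2
  a_3 = -1·-2 + 1·-2 = 0
  a_4 = -1·0 + 1·-2 = -2
  a_5 = -1·-2 + 1·0 = 2
  a_6 = -1·2 + 1·-2 = -4
  a_7 = -1·-4 + 1·2 = 6
  a_8 = -1·6 + 1·-4 = -10
  a_9 = -1·-10 + 1·6 = 16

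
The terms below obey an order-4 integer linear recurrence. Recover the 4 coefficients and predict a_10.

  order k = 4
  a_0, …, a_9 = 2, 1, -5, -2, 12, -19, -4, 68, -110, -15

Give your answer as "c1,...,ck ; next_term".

  a_4 = -1·-2 + -2·-5 + 2·1 + -1·2 = 12
  a_5 = -1·12 + -2·-2 + 2·-5 + -1·1 = -19
  a_6 = -1·-19 + -2·12 + 2·-2 + -1·-5 = -4
  a_7 = -1·-4 + -2·-19 + 2·12 + -1·-2 = 68
  a_8 = -1·68 + -2·-4 + 2·-19 + -1·12 = -110
  a_9 = -1·-110 + -2·68 + 2·-4 + -1·-19 = -15
  a_10 = -1·-15 + -2·-110 + 2·68 + -1·-4 = 375

-1,-2,2,-1 ; 375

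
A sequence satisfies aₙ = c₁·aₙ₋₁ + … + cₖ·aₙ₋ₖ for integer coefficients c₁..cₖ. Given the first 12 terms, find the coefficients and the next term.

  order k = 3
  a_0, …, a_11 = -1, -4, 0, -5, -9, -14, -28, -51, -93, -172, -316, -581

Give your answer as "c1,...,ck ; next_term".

1,1,1 ; -1069

  a_3 = 1·0 + 1·-4 + 1·-1 = -5
  a_4 = 1·-5 + 1·0 + 1·-4 = -9
  a_5 = 1·-9 + 1·-5 + 1·0 = -14
  a_6 = 1·-14 + 1·-9 + 1·-5 = -28
  a_7 = 1·-28 + 1·-14 + 1·-9 = -51
  a_8 = 1·-51 + 1·-28 + 1·-14 = -93
  a_9 = 1·-93 + 1·-51 + 1·-28 = -172
  a_10 = 1·-172 + 1·-93 + 1·-51 = -316
  a_11 = 1·-316 + 1·-172 + 1·-93 = -581
  a_12 = 1·-581 + 1·-316 + 1·-172 = -1069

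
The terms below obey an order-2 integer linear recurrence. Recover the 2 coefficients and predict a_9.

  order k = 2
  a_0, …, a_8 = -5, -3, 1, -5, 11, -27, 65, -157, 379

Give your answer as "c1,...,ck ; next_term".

-2,1 ; -915

  a_2 = -2·-3 + 1·-5 = 1
  a_3 = -2·1 + 1·-3 = -5
  a_4 = -2·-5 + 1·1 = 11
  a_5 = -2·11 + 1·-5 = -27
  a_6 = -2·-27 + 1·11 = 65
  a_7 = -2·65 + 1·-27 = -157
  a_8 = -2·-157 + 1·65 = 379
  a_9 = -2·379 + 1·-157 = -915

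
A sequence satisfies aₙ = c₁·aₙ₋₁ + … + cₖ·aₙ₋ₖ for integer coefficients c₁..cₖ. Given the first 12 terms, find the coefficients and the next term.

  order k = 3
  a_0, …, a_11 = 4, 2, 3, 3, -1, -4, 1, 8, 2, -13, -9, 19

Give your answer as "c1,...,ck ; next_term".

  a_3 = 1·3 + -2·2 + 1·4 = 3
  a_4 = 1·3 + -2·3 + 1·2 = -1
  a_5 = 1·-1 + -2·3 + 1·3 = -4
  a_6 = 1·-4 + -2·-1 + 1·3 = 1
  a_7 = 1·1 + -2·-4 + 1·-1 = 8
  a_8 = 1·8 + -2·1 + 1·-4 = 2
  a_9 = 1·2 + -2·8 + 1·1 = -13
  a_10 = 1·-13 + -2·2 + 1·8 = -9
  a_11 = 1·-9 + -2·-13 + 1·2 = 19
  a_12 = 1·19 + -2·-9 + 1·-13 = 24

1,-2,1 ; 24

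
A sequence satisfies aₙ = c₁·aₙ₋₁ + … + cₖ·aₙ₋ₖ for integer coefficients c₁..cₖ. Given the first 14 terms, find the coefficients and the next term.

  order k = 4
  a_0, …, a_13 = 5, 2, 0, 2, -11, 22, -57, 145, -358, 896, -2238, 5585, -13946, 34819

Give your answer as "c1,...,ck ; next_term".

-2,1,-1,-1 ; -86931

  a_4 = -2·2 + 1·0 + -1·2 + -1·5 = -11
  a_5 = -2·-11 + 1·2 + -1·0 + -1·2 = 22
  a_6 = -2·22 + 1·-11 + -1·2 + -1·0 = -57
  a_7 = -2·-57 + 1·22 + -1·-11 + -1·2 = 145
  a_8 = -2·145 + 1·-57 + -1·22 + -1·-11 = -358
  a_9 = -2·-358 + 1·145 + -1·-57 + -1·22 = 896
  a_10 = -2·896 + 1·-358 + -1·145 + -1·-57 = -2238
  a_11 = -2·-2238 + 1·896 + -1·-358 + -1·145 = 5585
  a_12 = -2·5585 + 1·-2238 + -1·896 + -1·-358 = -13946
  a_13 = -2·-13946 + 1·5585 + -1·-2238 + -1·896 = 34819
  a_14 = -2·34819 + 1·-13946 + -1·5585 + -1·-2238 = -86931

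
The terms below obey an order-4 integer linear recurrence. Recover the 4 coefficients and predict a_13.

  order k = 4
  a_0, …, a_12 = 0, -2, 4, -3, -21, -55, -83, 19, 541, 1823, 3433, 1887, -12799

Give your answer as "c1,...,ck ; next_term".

3,-4,-2,-2 ; -56457

  a_4 = 3·-3 + -4·4 + -2·-2 + -2·0 = -21
  a_5 = 3·-21 + -4·-3 + -2·4 + -2·-2 = -55
  a_6 = 3·-55 + -4·-21 + -2·-3 + -2·4 = -83
  a_7 = 3·-83 + -4·-55 + -2·-21 + -2·-3 = 19
  a_8 = 3·19 + -4·-83 + -2·-55 + -2·-21 = 541
  a_9 = 3·541 + -4·19 + -2·-83 + -2·-55 = 1823
  a_10 = 3·1823 + -4·541 + -2·19 + -2·-83 = 3433
  a_11 = 3·3433 + -4·1823 + -2·541 + -2·19 = 1887
  a_12 = 3·1887 + -4·3433 + -2·1823 + -2·541 = -12799
  a_13 = 3·-12799 + -4·1887 + -2·3433 + -2·1823 = -56457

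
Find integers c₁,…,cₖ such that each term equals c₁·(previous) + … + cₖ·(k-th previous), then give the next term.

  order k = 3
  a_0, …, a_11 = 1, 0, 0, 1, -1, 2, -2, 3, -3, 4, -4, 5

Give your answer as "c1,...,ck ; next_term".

-1,1,1 ; -5

  a_3 = -1·0 + 1·0 + 1·1 = 1
  a_4 = -1·1 + 1·0 + 1·0 = -1
  a_5 = -1·-1 + 1·1 + 1·0 = 2
  a_6 = -1·2 + 1·-1 + 1·1 = -2
  a_7 = -1·-2 + 1·2 + 1·-1 = 3
  a_8 = -1·3 + 1·-2 + 1·2 = -3
  a_9 = -1·-3 + 1·3 + 1·-2 = 4
  a_10 = -1·4 + 1·-3 + 1·3 = -4
  a_11 = -1·-4 + 1·4 + 1·-3 = 5
  a_12 = -1·5 + 1·-4 + 1·4 = -5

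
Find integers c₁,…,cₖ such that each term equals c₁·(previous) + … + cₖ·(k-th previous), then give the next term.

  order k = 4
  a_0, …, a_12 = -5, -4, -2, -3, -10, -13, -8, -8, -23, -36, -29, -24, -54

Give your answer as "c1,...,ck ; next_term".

1,-1,1,1 ; -95

  a_4 = 1·-3 + -1·-2 + 1·-4 + 1·-5 = -10
  a_5 = 1·-10 + -1·-3 + 1·-2 + 1·-4 = -13
  a_6 = 1·-13 + -1·-10 + 1·-3 + 1·-2 = -8
  a_7 = 1·-8 + -1·-13 + 1·-10 + 1·-3 = -8
  a_8 = 1·-8 + -1·-8 + 1·-13 + 1·-10 = -23
  a_9 = 1·-23 + -1·-8 + 1·-8 + 1·-13 = -36
  a_10 = 1·-36 + -1·-23 + 1·-8 + 1·-8 = -29
  a_11 = 1·-29 + -1·-36 + 1·-23 + 1·-8 = -24
  a_12 = 1·-24 + -1·-29 + 1·-36 + 1·-23 = -54
  a_13 = 1·-54 + -1·-24 + 1·-29 + 1·-36 = -95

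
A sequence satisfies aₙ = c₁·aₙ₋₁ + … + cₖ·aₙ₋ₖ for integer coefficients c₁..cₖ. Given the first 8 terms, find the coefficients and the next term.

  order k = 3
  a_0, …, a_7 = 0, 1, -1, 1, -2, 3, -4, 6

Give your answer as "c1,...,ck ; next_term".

-1,0,-1 ; -9

  a_3 = -1·-1 + 0·1 + -1·0 = 1
  a_4 = -1·1 + 0·-1 + -1·1 = -2
  a_5 = -1·-2 + 0·1 + -1·-1 = 3
  a_6 = -1·3 + 0·-2 + -1·1 = -4
  a_7 = -1·-4 + 0·3 + -1·-2 = 6
  a_8 = -1·6 + 0·-4 + -1·3 = -9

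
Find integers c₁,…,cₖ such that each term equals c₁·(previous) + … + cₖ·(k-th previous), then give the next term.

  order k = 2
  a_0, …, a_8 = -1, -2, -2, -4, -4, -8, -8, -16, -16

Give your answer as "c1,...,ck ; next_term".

0,2 ; -32

  a_2 = 0·-2 + 2·-1 = -2
  a_3 = 0·-2 + 2·-2 = -4
  a_4 = 0·-4 + 2·-2 = -4
  a_5 = 0·-4 + 2·-4 = -8
  a_6 = 0·-8 + 2·-4 = -8
  a_7 = 0·-8 + 2·-8 = -16
  a_8 = 0·-16 + 2·-8 = -16
  a_9 = 0·-16 + 2·-16 = -32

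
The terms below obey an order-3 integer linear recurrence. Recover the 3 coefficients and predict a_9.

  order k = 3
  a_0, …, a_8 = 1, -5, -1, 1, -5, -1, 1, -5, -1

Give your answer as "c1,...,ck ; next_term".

0,0,1 ; 1

  a_3 = 0·-1 + 0·-5 + 1·1 = 1
  a_4 = 0·1 + 0·-1 + 1·-5 = -5
  a_5 = 0·-5 + 0·1 + 1·-1 = -1
  a_6 = 0·-1 + 0·-5 + 1·1 = 1
  a_7 = 0·1 + 0·-1 + 1·-5 = -5
  a_8 = 0·-5 + 0·1 + 1·-1 = -1
  a_9 = 0·-1 + 0·-5 + 1·1 = 1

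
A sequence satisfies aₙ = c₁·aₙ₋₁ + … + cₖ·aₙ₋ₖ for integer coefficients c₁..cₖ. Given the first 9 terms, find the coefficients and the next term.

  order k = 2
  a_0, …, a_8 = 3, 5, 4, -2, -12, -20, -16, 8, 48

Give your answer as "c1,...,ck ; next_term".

2,-2 ; 80

  a_2 = 2·5 + -2·3 = 4
  a_3 = 2·4 + -2·5 = -2
  a_4 = 2·-2 + -2·4 = -12
  a_5 = 2·-12 + -2·-2 = -20
  a_6 = 2·-20 + -2·-12 = -16
  a_7 = 2·-16 + -2·-20 = 8
  a_8 = 2·8 + -2·-16 = 48
  a_9 = 2·48 + -2·8 = 80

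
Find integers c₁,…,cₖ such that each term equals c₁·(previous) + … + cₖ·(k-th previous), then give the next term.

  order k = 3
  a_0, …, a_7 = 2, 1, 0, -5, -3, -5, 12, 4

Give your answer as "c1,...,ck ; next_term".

0,1,-3 ; 27

  a_3 = 0·0 + 1·1 + -3·2 = -5
  a_4 = 0·-5 + 1·0 + -3·1 = -3
  a_5 = 0·-3 + 1·-5 + -3·0 = -5
  a_6 = 0·-5 + 1·-3 + -3·-5 = 12
  a_7 = 0·12 + 1·-5 + -3·-3 = 4
  a_8 = 0·4 + 1·12 + -3·-5 = 27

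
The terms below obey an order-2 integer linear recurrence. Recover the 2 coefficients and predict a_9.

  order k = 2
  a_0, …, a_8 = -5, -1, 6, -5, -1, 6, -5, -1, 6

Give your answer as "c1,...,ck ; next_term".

-1,-1 ; -5

  a_2 = -1·-1 + -1·-5 = 6
  a_3 = -1·6 + -1·-1 = -5
  a_4 = -1·-5 + -1·6 = -1
  a_5 = -1·-1 + -1·-5 = 6
  a_6 = -1·6 + -1·-1 = -5
  a_7 = -1·-5 + -1·6 = -1
  a_8 = -1·-1 + -1·-5 = 6
  a_9 = -1·6 + -1·-1 = -5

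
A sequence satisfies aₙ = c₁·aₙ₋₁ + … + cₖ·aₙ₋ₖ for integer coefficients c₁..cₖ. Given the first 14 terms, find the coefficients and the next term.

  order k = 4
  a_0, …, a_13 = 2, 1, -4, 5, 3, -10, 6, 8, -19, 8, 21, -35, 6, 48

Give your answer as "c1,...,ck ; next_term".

0,-1,1,-1 ; -62

  a_4 = 0·5 + -1·-4 + 1·1 + -1·2 = 3
  a_5 = 0·3 + -1·5 + 1·-4 + -1·1 = -10
  a_6 = 0·-10 + -1·3 + 1·5 + -1·-4 = 6
  a_7 = 0·6 + -1·-10 + 1·3 + -1·5 = 8
  a_8 = 0·8 + -1·6 + 1·-10 + -1·3 = -19
  a_9 = 0·-19 + -1·8 + 1·6 + -1·-10 = 8
  a_10 = 0·8 + -1·-19 + 1·8 + -1·6 = 21
  a_11 = 0·21 + -1·8 + 1·-19 + -1·8 = -35
  a_12 = 0·-35 + -1·21 + 1·8 + -1·-19 = 6
  a_13 = 0·6 + -1·-35 + 1·21 + -1·8 = 48
  a_14 = 0·48 + -1·6 + 1·-35 + -1·21 = -62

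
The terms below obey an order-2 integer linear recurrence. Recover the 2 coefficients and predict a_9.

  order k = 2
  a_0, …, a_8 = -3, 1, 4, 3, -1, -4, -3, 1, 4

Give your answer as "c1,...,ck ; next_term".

1,-1 ; 3

  a_2 = 1·1 + -1·-3 = 4
  a_3 = 1·4 + -1·1 = 3
  a_4 = 1·3 + -1·4 = -1
  a_5 = 1·-1 + -1·3 = -4
  a_6 = 1·-4 + -1·-1 = -3
  a_7 = 1·-3 + -1·-4 = 1
  a_8 = 1·1 + -1·-3 = 4
  a_9 = 1·4 + -1·1 = 3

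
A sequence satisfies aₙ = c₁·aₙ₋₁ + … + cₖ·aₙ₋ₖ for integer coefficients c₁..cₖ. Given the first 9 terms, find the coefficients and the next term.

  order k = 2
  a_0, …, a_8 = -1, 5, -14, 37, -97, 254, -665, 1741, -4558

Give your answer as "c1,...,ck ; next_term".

-3,-1 ; 11933

  a_2 = -3·5 + -1·-1 = -14
  a_3 = -3·-14 + -1·5 = 37
  a_4 = -3·37 + -1·-14 = -97
  a_5 = -3·-97 + -1·37 = 254
  a_6 = -3·254 + -1·-97 = -665
  a_7 = -3·-665 + -1·254 = 1741
  a_8 = -3·1741 + -1·-665 = -4558
  a_9 = -3·-4558 + -1·1741 = 11933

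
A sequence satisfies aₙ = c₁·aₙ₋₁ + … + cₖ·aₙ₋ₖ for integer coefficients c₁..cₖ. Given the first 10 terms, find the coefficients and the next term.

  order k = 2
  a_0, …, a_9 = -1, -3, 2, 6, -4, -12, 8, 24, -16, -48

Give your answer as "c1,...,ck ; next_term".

0,-2 ; 32

  a_2 = 0·-3 + -2·-1 = 2
  a_3 = 0·2 + -2·-3 = 6
  a_4 = 0·6 + -2·2 = -4
  a_5 = 0·-4 + -2·6 = -12
  a_6 = 0·-12 + -2·-4 = 8
  a_7 = 0·8 + -2·-12 = 24
  a_8 = 0·24 + -2·8 = -16
  a_9 = 0·-16 + -2·24 = -48
  a_10 = 0·-48 + -2·-16 = 32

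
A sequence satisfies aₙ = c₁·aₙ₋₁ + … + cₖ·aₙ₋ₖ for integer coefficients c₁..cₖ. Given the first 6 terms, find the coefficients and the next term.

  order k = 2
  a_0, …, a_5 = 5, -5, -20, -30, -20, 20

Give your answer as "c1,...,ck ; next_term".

2,-2 ; 80

  a_2 = 2·-5 + -2·5 = -20
  a_3 = 2·-20 + -2·-5 = -30
  a_4 = 2·-30 + -2·-20 = -20
  a_5 = 2·-20 + -2·-30 = 20
  a_6 = 2·20 + -2·-20 = 80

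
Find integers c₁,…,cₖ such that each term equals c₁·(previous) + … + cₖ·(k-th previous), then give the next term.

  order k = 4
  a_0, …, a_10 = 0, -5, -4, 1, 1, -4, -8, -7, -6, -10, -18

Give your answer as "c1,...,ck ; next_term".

  a_4 = 1·1 + 0·-4 + 0·-5 + 1·0 = 1
  a_5 = 1·1 + 0·1 + 0·-4 + 1·-5 = -4
  a_6 = 1·-4 + 0·1 + 0·1 + 1·-4 = -8
  a_7 = 1·-8 + 0·-4 + 0·1 + 1·1 = -7
  a_8 = 1·-7 + 0·-8 + 0·-4 + 1·1 = -6
  a_9 = 1·-6 + 0·-7 + 0·-8 + 1·-4 = -10
  a_10 = 1·-10 + 0·-6 + 0·-7 + 1·-8 = -18
  a_11 = 1·-18 + 0·-10 + 0·-6 + 1·-7 = -25

1,0,0,1 ; -25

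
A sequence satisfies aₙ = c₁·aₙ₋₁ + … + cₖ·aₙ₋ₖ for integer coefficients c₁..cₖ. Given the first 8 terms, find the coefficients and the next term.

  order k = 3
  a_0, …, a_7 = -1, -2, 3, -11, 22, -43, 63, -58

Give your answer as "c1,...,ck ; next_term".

-3,-1,4 ; -61

  a_3 = -3·3 + -1·-2 + 4·-1 = -11
  a_4 = -3·-11 + -1·3 + 4·-2 = 22
  a_5 = -3·22 + -1·-11 + 4·3 = -43
  a_6 = -3·-43 + -1·22 + 4·-11 = 63
  a_7 = -3·63 + -1·-43 + 4·22 = -58
  a_8 = -3·-58 + -1·63 + 4·-43 = -61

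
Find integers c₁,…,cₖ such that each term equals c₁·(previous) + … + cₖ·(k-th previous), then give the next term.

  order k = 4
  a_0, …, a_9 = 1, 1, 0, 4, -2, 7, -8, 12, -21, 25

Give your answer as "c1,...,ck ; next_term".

  a_4 = 0·4 + 2·0 + -1·1 + -1·1 = -2
  a_5 = 0·-2 + 2·4 + -1·0 + -1·1 = 7
  a_6 = 0·7 + 2·-2 + -1·4 + -1·0 = -8
  a_7 = 0·-8 + 2·7 + -1·-2 + -1·4 = 12
  a_8 = 0·12 + 2·-8 + -1·7 + -1·-2 = -21
  a_9 = 0·-21 + 2·12 + -1·-8 + -1·7 = 25
  a_10 = 0·25 + 2·-21 + -1·12 + -1·-8 = -46

0,2,-1,-1 ; -46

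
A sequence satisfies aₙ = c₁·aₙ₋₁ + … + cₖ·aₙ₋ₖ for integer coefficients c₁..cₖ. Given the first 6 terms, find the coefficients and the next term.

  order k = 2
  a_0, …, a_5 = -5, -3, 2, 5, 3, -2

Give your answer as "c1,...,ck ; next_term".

  a_2 = 1·-3 + -1·-5 = 2
  a_3 = 1·2 + -1·-3 = 5
  a_4 = 1·5 + -1·2 = 3
  a_5 = 1·3 + -1·5 = -2
  a_6 = 1·-2 + -1·3 = -5

1,-1 ; -5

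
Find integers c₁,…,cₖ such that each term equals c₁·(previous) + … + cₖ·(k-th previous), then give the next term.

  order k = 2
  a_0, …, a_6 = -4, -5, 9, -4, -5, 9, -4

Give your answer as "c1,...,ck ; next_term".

-1,-1 ; -5

  a_2 = -1·-5 + -1·-4 = 9
  a_3 = -1·9 + -1·-5 = -4
  a_4 = -1·-4 + -1·9 = -5
  a_5 = -1·-5 + -1·-4 = 9
  a_6 = -1·9 + -1·-5 = -4
  a_7 = -1·-4 + -1·9 = -5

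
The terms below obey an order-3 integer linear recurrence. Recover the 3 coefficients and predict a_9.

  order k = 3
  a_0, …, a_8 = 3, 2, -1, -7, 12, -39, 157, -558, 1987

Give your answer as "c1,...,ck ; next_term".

-3,1,-4 ; -7147

  a_3 = -3·-1 + 1·2 + -4·3 = -7
  a_4 = -3·-7 + 1·-1 + -4·2 = 12
  a_5 = -3·12 + 1·-7 + -4·-1 = -39
  a_6 = -3·-39 + 1·12 + -4·-7 = 157
  a_7 = -3·157 + 1·-39 + -4·12 = -558
  a_8 = -3·-558 + 1·157 + -4·-39 = 1987
  a_9 = -3·1987 + 1·-558 + -4·157 = -7147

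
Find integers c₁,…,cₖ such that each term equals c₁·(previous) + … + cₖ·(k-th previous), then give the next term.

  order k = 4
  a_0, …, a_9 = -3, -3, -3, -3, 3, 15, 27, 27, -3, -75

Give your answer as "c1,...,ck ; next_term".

  a_4 = 2·-3 + -2·-3 + 0·-3 + -1·-3 = 3
  a_5 = 2·3 + -2·-3 + 0·-3 + -1·-3 = 15
  a_6 = 2·15 + -2·3 + 0·-3 + -1·-3 = 27
  a_7 = 2·27 + -2·15 + 0·3 + -1·-3 = 27
  a_8 = 2·27 + -2·27 + 0·15 + -1·3 = -3
  a_9 = 2·-3 + -2·27 + 0·27 + -1·15 = -75
  a_10 = 2·-75 + -2·-3 + 0·27 + -1·27 = -171

2,-2,0,-1 ; -171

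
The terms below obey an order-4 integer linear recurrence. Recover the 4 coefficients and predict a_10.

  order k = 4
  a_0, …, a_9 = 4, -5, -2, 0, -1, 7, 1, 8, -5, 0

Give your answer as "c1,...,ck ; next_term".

  a_4 = 0·0 + 1·-2 + -1·-5 + -1·4 = -1
  a_5 = 0·-1 + 1·0 + -1·-2 + -1·-5 = 7
  a_6 = 0·7 + 1·-1 + -1·0 + -1·-2 = 1
  a_7 = 0·1 + 1·7 + -1·-1 + -1·0 = 8
  a_8 = 0·8 + 1·1 + -1·7 + -1·-1 = -5
  a_9 = 0·-5 + 1·8 + -1·1 + -1·7 = 0
  a_10 = 0·0 + 1·-5 + -1·8 + -1·1 = -14

0,1,-1,-1 ; -14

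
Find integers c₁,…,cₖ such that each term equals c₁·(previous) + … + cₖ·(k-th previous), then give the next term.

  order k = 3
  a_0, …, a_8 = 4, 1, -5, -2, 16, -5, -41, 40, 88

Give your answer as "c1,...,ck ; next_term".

-1,-3,-1 ; -167

  a_3 = -1·-5 + -3·1 + -1·4 = -2
  a_4 = -1·-2 + -3·-5 + -1·1 = 16
  a_5 = -1·16 + -3·-2 + -1·-5 = -5
  a_6 = -1·-5 + -3·16 + -1·-2 = -41
  a_7 = -1·-41 + -3·-5 + -1·16 = 40
  a_8 = -1·40 + -3·-41 + -1·-5 = 88
  a_9 = -1·88 + -3·40 + -1·-41 = -167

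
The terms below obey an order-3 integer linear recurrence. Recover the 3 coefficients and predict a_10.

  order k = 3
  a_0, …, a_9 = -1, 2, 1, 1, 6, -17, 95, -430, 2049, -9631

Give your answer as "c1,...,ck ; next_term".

-4,4,3 ; 45430

  a_3 = -4·1 + 4·2 + 3·-1 = 1
  a_4 = -4·1 + 4·1 + 3·2 = 6
  a_5 = -4·6 + 4·1 + 3·1 = -17
  a_6 = -4·-17 + 4·6 + 3·1 = 95
  a_7 = -4·95 + 4·-17 + 3·6 = -430
  a_8 = -4·-430 + 4·95 + 3·-17 = 2049
  a_9 = -4·2049 + 4·-430 + 3·95 = -9631
  a_10 = -4·-9631 + 4·2049 + 3·-430 = 45430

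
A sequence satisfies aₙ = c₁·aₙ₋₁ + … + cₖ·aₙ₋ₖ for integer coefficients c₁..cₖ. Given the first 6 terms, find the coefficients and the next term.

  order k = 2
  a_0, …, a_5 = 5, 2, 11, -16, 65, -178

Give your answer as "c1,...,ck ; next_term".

  a_2 = -2·2 + 3·5 = 11
  a_3 = -2·11 + 3·2 = -16
  a_4 = -2·-16 + 3·11 = 65
  a_5 = -2·65 + 3·-16 = -178
  a_6 = -2·-178 + 3·65 = 551

-2,3 ; 551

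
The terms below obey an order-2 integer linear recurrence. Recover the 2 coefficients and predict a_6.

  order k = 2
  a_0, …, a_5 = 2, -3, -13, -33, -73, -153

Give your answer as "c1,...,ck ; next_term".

  a_2 = 3·-3 + -2·2 = -13
  a_3 = 3·-13 + -2·-3 = -33
  a_4 = 3·-33 + -2·-13 = -73
  a_5 = 3·-73 + -2·-33 = -153
  a_6 = 3·-153 + -2·-73 = -313

3,-2 ; -313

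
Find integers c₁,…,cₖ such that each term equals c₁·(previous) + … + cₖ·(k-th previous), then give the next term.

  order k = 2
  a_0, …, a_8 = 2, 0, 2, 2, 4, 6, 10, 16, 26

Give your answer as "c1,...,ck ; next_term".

  a_2 = 1·0 + 1·2 = 2
  a_3 = 1·2 + 1·0 = 2
  a_4 = 1·2 + 1·2 = 4
  a_5 = 1·4 + 1·2 = 6
  a_6 = 1·6 + 1·4 = 10
  a_7 = 1·10 + 1·6 = 16
  a_8 = 1·16 + 1·10 = 26
  a_9 = 1·26 + 1·16 = 42

1,1 ; 42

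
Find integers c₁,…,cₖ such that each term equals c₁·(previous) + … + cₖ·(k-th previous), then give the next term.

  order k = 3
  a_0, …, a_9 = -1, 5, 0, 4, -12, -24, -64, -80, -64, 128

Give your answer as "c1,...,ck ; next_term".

2,0,-4 ; 576

  a_3 = 2·0 + 0·5 + -4·-1 = 4
  a_4 = 2·4 + 0·0 + -4·5 = -12
  a_5 = 2·-12 + 0·4 + -4·0 = -24
  a_6 = 2·-24 + 0·-12 + -4·4 = -64
  a_7 = 2·-64 + 0·-24 + -4·-12 = -80
  a_8 = 2·-80 + 0·-64 + -4·-24 = -64
  a_9 = 2·-64 + 0·-80 + -4·-64 = 128
  a_10 = 2·128 + 0·-64 + -4·-80 = 576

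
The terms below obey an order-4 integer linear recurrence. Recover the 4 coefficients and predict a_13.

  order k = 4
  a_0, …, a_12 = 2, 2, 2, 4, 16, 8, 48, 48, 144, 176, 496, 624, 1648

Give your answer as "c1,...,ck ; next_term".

-1,2,4,4 ; 2288

  a_4 = -1·4 + 2·2 + 4·2 + 4·2 = 16
  a_5 = -1·16 + 2·4 + 4·2 + 4·2 = 8
  a_6 = -1·8 + 2·16 + 4·4 + 4·2 = 48
  a_7 = -1·48 + 2·8 + 4·16 + 4·4 = 48
  a_8 = -1·48 + 2·48 + 4·8 + 4·16 = 144
  a_9 = -1·144 + 2·48 + 4·48 + 4·8 = 176
  a_10 = -1·176 + 2·144 + 4·48 + 4·48 = 496
  a_11 = -1·496 + 2·176 + 4·144 + 4·48 = 624
  a_12 = -1·624 + 2·496 + 4·176 + 4·144 = 1648
  a_13 = -1·1648 + 2·624 + 4·496 + 4·176 = 2288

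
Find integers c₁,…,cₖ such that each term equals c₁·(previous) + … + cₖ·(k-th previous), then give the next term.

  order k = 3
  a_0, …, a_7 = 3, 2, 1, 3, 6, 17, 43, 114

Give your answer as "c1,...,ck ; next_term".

  a_3 = 2·1 + 2·2 + -1·3 = 3
  a_4 = 2·3 + 2·1 + -1·2 = 6
  a_5 = 2·6 + 2·3 + -1·1 = 17
  a_6 = 2·17 + 2·6 + -1·3 = 43
  a_7 = 2·43 + 2·17 + -1·6 = 114
  a_8 = 2·114 + 2·43 + -1·17 = 297

2,2,-1 ; 297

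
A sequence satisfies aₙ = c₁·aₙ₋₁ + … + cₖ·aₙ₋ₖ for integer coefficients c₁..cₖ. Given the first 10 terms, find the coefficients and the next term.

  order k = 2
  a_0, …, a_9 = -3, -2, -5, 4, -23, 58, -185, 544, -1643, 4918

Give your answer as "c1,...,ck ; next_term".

  a_2 = -2·-2 + 3·-3 = -5
  a_3 = -2·-5 + 3·-2 = 4
  a_4 = -2·4 + 3·-5 = -23
  a_5 = -2·-23 + 3·4 = 58
  a_6 = -2·58 + 3·-23 = -185
  a_7 = -2·-185 + 3·58 = 544
  a_8 = -2·544 + 3·-185 = -1643
  a_9 = -2·-1643 + 3·544 = 4918
  a_10 = -2·4918 + 3·-1643 = -14765

-2,3 ; -14765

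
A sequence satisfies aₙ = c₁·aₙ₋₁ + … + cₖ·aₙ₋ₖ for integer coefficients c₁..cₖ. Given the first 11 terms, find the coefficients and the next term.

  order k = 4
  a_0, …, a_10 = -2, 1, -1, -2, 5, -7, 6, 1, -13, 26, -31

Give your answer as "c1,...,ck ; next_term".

-1,0,1,-1 ; 17

  a_4 = -1·-2 + 0·-1 + 1·1 + -1·-2 = 5
  a_5 = -1·5 + 0·-2 + 1·-1 + -1·1 = -7
  a_6 = -1·-7 + 0·5 + 1·-2 + -1·-1 = 6
  a_7 = -1·6 + 0·-7 + 1·5 + -1·-2 = 1
  a_8 = -1·1 + 0·6 + 1·-7 + -1·5 = -13
  a_9 = -1·-13 + 0·1 + 1·6 + -1·-7 = 26
  a_10 = -1·26 + 0·-13 + 1·1 + -1·6 = -31
  a_11 = -1·-31 + 0·26 + 1·-13 + -1·1 = 17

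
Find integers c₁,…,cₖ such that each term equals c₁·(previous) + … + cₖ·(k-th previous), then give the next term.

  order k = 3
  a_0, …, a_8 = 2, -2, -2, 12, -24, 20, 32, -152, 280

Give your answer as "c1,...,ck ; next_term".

-2,-2,2 ; -192

  a_3 = -2·-2 + -2·-2 + 2·2 = 12
  a_4 = -2·12 + -2·-2 + 2·-2 = -24
  a_5 = -2·-24 + -2·12 + 2·-2 = 20
  a_6 = -2·20 + -2·-24 + 2·12 = 32
  a_7 = -2·32 + -2·20 + 2·-24 = -152
  a_8 = -2·-152 + -2·32 + 2·20 = 280
  a_9 = -2·280 + -2·-152 + 2·32 = -192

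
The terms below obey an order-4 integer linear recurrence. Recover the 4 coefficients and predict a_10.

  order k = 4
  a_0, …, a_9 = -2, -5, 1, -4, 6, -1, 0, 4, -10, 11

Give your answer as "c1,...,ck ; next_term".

-1,0,0,-1 ; -11

  a_4 = -1·-4 + 0·1 + 0·-5 + -1·-2 = 6
  a_5 = -1·6 + 0·-4 + 0·1 + -1·-5 = -1
  a_6 = -1·-1 + 0·6 + 0·-4 + -1·1 = 0
  a_7 = -1·0 + 0·-1 + 0·6 + -1·-4 = 4
  a_8 = -1·4 + 0·0 + 0·-1 + -1·6 = -10
  a_9 = -1·-10 + 0·4 + 0·0 + -1·-1 = 11
  a_10 = -1·11 + 0·-10 + 0·4 + -1·0 = -11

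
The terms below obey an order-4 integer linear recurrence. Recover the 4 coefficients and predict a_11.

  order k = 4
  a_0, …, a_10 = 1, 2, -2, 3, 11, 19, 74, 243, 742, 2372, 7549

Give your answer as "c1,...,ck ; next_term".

3,0,3,-4 ; 23901

  a_4 = 3·3 + 0·-2 + 3·2 + -4·1 = 11
  a_5 = 3·11 + 0·3 + 3·-2 + -4·2 = 19
  a_6 = 3·19 + 0·11 + 3·3 + -4·-2 = 74
  a_7 = 3·74 + 0·19 + 3·11 + -4·3 = 243
  a_8 = 3·243 + 0·74 + 3·19 + -4·11 = 742
  a_9 = 3·742 + 0·243 + 3·74 + -4·19 = 2372
  a_10 = 3·2372 + 0·742 + 3·243 + -4·74 = 7549
  a_11 = 3·7549 + 0·2372 + 3·742 + -4·243 = 23901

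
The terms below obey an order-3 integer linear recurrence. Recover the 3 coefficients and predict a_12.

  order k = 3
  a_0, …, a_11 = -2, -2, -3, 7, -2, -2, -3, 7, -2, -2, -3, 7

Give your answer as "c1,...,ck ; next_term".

  a_3 = -1·-3 + -1·-2 + -1·-2 = 7
  a_4 = -1·7 + -1·-3 + -1·-2 = -2
  a_5 = -1·-2 + -1·7 + -1·-3 = -2
  a_6 = -1·-2 + -1·-2 + -1·7 = -3
  a_7 = -1·-3 + -1·-2 + -1·-2 = 7
  a_8 = -1·7 + -1·-3 + -1·-2 = -2
  a_9 = -1·-2 + -1·7 + -1·-3 = -2
  a_10 = -1·-2 + -1·-2 + -1·7 = -3
  a_11 = -1·-3 + -1·-2 + -1·-2 = 7
  a_12 = -1·7 + -1·-3 + -1·-2 = -2

-1,-1,-1 ; -2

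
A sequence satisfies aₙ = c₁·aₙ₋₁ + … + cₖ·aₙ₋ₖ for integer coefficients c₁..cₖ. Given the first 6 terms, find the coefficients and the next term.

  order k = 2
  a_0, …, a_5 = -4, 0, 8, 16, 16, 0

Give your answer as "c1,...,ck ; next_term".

2,-2 ; -32

  a_2 = 2·0 + -2·-4 = 8
  a_3 = 2·8 + -2·0 = 16
  a_4 = 2·16 + -2·8 = 16
  a_5 = 2·16 + -2·16 = 0
  a_6 = 2·0 + -2·16 = -32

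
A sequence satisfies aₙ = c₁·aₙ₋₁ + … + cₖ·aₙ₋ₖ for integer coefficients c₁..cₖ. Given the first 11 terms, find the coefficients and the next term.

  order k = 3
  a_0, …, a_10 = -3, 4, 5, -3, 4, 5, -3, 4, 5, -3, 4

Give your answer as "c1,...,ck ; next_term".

0,0,1 ; 5

  a_3 = 0·5 + 0·4 + 1·-3 = -3
  a_4 = 0·-3 + 0·5 + 1·4 = 4
  a_5 = 0·4 + 0·-3 + 1·5 = 5
  a_6 = 0·5 + 0·4 + 1·-3 = -3
  a_7 = 0·-3 + 0·5 + 1·4 = 4
  a_8 = 0·4 + 0·-3 + 1·5 = 5
  a_9 = 0·5 + 0·4 + 1·-3 = -3
  a_10 = 0·-3 + 0·5 + 1·4 = 4
  a_11 = 0·4 + 0·-3 + 1·5 = 5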